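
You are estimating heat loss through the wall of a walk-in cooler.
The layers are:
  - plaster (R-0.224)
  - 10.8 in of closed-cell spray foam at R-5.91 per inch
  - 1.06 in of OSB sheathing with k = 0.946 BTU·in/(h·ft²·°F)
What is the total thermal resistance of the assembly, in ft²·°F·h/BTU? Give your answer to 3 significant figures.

10.8 × 5.91 = 63.83
1.06/0.946 = 1.121
R_total = 0.224 + 63.83 + 1.121 = 65.17 ft²·°F·h/BTU

65.2 ft²·°F·h/BTU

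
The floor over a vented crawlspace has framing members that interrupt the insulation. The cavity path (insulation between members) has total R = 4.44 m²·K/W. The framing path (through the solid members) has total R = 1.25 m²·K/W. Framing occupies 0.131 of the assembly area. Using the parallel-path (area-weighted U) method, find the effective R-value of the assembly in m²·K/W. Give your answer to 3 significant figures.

3.33 m²·K/W

U_eff = 0.869/4.44 + 0.131/1.25 = 0.1957 + 0.1048 = 0.3005
R_eff = 1/U_eff = 3.328 m²·K/W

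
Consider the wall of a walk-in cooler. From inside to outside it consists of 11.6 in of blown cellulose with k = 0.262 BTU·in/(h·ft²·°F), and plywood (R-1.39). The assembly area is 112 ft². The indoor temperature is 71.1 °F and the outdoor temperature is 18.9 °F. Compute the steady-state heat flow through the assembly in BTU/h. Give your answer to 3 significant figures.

128 BTU/h

11.6/0.262 = 44.27
R_total = 44.27 + 1.39 = 45.66 ft²·°F·h/BTU
Q = A·ΔT/R = 112 × (71.1 − 18.9) / 45.66 = 128 BTU/h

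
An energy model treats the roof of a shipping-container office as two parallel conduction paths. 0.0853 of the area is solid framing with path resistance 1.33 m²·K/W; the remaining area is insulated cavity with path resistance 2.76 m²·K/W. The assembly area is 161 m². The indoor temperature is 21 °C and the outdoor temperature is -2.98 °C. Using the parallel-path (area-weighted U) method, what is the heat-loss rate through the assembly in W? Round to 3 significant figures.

1530 W

U_eff = 0.9147/2.76 + 0.0853/1.33 = 0.3314 + 0.06414 = 0.3955
R_eff = 1/U_eff = 2.528 m²·K/W
Q = 161 × (21 − (-2.98)) / 2.528 = 1527 W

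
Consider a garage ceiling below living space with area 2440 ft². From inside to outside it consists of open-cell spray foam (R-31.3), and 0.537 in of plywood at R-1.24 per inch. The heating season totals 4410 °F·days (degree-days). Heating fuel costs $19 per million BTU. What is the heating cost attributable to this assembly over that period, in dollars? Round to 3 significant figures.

0.537 × 1.24 = 0.6659
R_total = 31.3 + 0.6659 = 31.97 ft²·°F·h/BTU
E = A × HDD × 24 / R = 2440 × 4410 × 24 / 31.97 = 8079000 BTU
Cost = 8079000/10⁶ × 19 = $153.5

153 dollars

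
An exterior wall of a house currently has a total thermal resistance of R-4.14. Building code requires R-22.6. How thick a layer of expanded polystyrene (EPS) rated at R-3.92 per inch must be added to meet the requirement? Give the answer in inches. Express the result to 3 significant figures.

ΔR = 22.6 − 4.14 = 18.46 ft²·°F·h/BTU
L = ΔR / (R/in) = 18.46/3.92 = 4.709 in

4.71 in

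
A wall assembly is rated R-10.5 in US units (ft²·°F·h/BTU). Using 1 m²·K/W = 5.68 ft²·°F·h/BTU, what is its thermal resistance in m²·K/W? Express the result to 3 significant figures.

1.85 m²·K/W

R_SI = 10.5/5.68 = 1.849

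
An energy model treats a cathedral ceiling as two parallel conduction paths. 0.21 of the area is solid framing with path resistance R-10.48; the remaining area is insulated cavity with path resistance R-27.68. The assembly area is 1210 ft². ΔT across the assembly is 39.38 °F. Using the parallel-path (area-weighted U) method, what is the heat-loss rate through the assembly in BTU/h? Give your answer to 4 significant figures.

2315 BTU/h

U_eff = 0.79/27.68 + 0.21/10.48 = 0.02854 + 0.020038 = 0.048579
R_eff = 1/U_eff = 20.585 ft²·°F·h/BTU
Q = 1210 × 39.38 / 20.585 = 2314.8 BTU/h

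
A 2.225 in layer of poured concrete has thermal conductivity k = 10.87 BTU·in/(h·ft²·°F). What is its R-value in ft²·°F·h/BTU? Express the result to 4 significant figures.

0.2047 ft²·°F·h/BTU

R = L/k = 2.225/10.87 = 0.20469 ft²·°F·h/BTU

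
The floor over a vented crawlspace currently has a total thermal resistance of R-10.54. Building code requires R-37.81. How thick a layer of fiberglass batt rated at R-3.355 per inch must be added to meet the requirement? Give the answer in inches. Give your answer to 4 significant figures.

ΔR = 37.81 − 10.54 = 27.27 ft²·°F·h/BTU
L = ΔR / (R/in) = 27.27/3.355 = 8.1282 in

8.128 in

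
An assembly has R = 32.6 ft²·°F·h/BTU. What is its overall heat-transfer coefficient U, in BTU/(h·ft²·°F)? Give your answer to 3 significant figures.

0.0307 BTU/(h·ft²·°F)

U = 1/R = 1/32.6 = 0.03067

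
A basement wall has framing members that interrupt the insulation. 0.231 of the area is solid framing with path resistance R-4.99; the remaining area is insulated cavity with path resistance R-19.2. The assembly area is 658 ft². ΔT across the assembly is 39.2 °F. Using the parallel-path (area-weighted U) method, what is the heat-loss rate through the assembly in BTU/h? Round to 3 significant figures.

2230 BTU/h

U_eff = 0.769/19.2 + 0.231/4.99 = 0.04005 + 0.04629 = 0.08634
R_eff = 1/U_eff = 11.58 ft²·°F·h/BTU
Q = 658 × 39.2 / 11.58 = 2227 BTU/h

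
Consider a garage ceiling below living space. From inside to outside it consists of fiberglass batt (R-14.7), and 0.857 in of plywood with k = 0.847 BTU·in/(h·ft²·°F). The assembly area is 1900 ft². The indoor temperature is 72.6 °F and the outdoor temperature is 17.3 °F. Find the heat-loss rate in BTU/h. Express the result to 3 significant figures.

0.857/0.847 = 1.012
R_total = 14.7 + 1.012 = 15.71 ft²·°F·h/BTU
Q = A·ΔT/R = 1900 × (72.6 − 17.3) / 15.71 = 6687 BTU/h

6690 BTU/h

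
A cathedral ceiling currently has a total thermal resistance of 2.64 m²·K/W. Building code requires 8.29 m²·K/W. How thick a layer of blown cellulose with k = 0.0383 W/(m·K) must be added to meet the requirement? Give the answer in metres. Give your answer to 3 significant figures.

0.216 m

ΔR = 8.29 − 2.64 = 5.65 m²·K/W
L = ΔR × k = 5.65 × 0.0383 = 0.2164 m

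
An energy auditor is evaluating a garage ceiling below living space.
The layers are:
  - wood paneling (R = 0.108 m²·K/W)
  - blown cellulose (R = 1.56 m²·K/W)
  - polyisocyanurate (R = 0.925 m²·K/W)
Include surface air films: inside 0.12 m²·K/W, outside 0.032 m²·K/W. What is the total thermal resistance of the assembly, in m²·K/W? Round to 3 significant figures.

2.75 m²·K/W

R_total = 0.12 + 0.108 + 1.56 + 0.925 + 0.032 = 2.745 m²·K/W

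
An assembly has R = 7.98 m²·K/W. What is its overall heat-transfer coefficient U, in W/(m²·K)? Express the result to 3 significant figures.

0.125 W/(m²·K)

U = 1/R = 1/7.98 = 0.1253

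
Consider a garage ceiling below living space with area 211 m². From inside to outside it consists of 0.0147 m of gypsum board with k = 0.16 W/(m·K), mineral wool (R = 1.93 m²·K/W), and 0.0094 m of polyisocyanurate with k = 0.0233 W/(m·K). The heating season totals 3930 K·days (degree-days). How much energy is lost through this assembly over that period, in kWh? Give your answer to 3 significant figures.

8210 kWh

0.0147/0.16 = 0.09187
0.0094/0.0233 = 0.4034
R_total = 0.09187 + 1.93 + 0.4034 = 2.425 m²·K/W
E = A × HDD × 24 / R / 1000 = 211 × 3930 × 24 / 2.425 / 1000 = 8206 kWh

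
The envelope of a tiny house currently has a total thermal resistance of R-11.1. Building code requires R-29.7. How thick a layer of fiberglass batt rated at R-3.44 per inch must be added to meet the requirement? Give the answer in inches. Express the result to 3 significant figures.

ΔR = 29.7 − 11.1 = 18.6 ft²·°F·h/BTU
L = ΔR / (R/in) = 18.6/3.44 = 5.407 in

5.41 in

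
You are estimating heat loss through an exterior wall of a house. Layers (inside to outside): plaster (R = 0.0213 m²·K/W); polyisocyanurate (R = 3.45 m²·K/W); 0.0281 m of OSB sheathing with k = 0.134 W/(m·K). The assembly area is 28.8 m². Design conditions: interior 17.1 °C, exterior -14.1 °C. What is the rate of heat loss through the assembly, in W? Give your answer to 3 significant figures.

0.0281/0.134 = 0.2097
R_total = 0.0213 + 3.45 + 0.2097 = 3.681 m²·K/W
Q = A·ΔT/R = 28.8 × (17.1 − (-14.1)) / 3.681 = 244.1 W

244 W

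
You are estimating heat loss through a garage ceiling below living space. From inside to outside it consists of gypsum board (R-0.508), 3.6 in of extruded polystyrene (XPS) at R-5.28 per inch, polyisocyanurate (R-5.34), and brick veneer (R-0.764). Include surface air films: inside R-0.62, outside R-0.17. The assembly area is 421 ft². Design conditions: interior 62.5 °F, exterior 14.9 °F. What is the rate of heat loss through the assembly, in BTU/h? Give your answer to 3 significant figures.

759 BTU/h

3.6 × 5.28 = 19.01
R_total = 0.62 + 0.508 + 19.01 + 5.34 + 0.764 + 0.17 = 26.41 ft²·°F·h/BTU
Q = A·ΔT/R = 421 × (62.5 − 14.9) / 26.41 = 758.8 BTU/h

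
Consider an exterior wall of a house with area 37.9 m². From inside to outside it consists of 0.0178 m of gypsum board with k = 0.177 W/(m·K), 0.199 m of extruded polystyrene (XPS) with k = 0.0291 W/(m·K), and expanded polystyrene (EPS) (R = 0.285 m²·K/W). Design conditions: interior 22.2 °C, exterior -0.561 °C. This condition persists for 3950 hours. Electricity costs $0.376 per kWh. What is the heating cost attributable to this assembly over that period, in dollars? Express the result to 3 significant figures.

0.0178/0.177 = 0.1006
0.199/0.0291 = 6.838
R_total = 0.1006 + 6.838 + 0.285 = 7.224 m²·K/W
Q = 37.9 × (22.2 − (-0.561)) / 7.224 = 119.4 W
E = 119.4 W × 3950 h / 1000 = 471.7 kWh
Cost = 471.7 × 0.376 = $177.4

177 dollars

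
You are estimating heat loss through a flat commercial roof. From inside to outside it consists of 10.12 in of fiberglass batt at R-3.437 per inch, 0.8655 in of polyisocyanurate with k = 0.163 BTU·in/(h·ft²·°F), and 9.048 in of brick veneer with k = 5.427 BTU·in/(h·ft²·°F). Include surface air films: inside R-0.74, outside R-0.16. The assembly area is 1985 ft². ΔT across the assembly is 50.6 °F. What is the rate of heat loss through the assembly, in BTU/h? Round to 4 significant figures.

10.12 × 3.437 = 34.782
0.8655/0.163 = 5.3098
9.048/5.427 = 1.6672
R_total = 0.74 + 34.782 + 5.3098 + 1.6672 + 0.16 = 42.659 ft²·°F·h/BTU
Q = A·ΔT/R = 1985 × 50.6 / 42.659 = 2354.5 BTU/h

2354 BTU/h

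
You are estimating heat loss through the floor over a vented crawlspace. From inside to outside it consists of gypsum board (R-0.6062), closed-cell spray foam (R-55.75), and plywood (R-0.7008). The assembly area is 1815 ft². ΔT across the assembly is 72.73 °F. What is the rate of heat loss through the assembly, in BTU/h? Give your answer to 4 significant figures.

R_total = 0.6062 + 55.75 + 0.7008 = 57.057 ft²·°F·h/BTU
Q = A·ΔT/R = 1815 × 72.73 / 57.057 = 2313.6 BTU/h

2314 BTU/h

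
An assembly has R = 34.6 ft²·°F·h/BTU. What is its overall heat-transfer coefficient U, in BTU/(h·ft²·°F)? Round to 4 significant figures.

U = 1/R = 1/34.6 = 0.028902

0.02890 BTU/(h·ft²·°F)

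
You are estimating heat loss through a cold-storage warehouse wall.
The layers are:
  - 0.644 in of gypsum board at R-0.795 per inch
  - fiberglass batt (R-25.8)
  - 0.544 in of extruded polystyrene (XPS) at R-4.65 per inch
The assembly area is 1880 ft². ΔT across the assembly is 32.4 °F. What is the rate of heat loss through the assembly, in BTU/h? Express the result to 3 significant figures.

0.644 × 0.795 = 0.512
0.544 × 4.65 = 2.53
R_total = 0.512 + 25.8 + 2.53 = 28.84 ft²·°F·h/BTU
Q = A·ΔT/R = 1880 × 32.4 / 28.84 = 2112 BTU/h

2110 BTU/h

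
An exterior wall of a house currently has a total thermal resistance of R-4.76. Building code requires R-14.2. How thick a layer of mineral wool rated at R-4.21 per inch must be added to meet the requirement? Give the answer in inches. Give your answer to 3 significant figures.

ΔR = 14.2 − 4.76 = 9.44 ft²·°F·h/BTU
L = ΔR / (R/in) = 9.44/4.21 = 2.242 in

2.24 in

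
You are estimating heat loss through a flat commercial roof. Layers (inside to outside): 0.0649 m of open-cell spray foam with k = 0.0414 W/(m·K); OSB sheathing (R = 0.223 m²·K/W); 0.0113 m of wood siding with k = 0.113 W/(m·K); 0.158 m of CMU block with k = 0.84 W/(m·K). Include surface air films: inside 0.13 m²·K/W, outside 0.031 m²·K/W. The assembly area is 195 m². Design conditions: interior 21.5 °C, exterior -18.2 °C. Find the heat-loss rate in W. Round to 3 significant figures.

3460 W

0.0649/0.0414 = 1.568
0.0113/0.113 = 0.1
0.158/0.84 = 0.1881
R_total = 0.13 + 1.568 + 0.223 + 0.1 + 0.1881 + 0.031 = 2.24 m²·K/W
Q = A·ΔT/R = 195 × (21.5 − (-18.2)) / 2.24 = 3456 W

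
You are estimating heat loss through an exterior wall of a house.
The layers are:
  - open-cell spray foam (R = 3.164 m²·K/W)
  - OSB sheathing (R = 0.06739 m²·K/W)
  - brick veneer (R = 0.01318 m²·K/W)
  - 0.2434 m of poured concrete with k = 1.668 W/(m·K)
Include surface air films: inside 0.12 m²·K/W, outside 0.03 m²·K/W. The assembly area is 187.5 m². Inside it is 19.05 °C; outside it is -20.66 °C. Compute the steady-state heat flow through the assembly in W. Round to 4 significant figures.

0.2434/1.668 = 0.14592
R_total = 0.12 + 3.164 + 0.06739 + 0.01318 + 0.14592 + 0.03 = 3.5405 m²·K/W
Q = A·ΔT/R = 187.5 × (19.05 − (-20.66)) / 3.5405 = 2103 W

2103 W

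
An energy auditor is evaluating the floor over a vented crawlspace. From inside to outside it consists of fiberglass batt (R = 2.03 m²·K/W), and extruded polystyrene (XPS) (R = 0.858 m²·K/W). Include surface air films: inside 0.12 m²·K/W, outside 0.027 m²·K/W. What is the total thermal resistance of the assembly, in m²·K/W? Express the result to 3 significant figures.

3.03 m²·K/W

R_total = 0.12 + 2.03 + 0.858 + 0.027 = 3.035 m²·K/W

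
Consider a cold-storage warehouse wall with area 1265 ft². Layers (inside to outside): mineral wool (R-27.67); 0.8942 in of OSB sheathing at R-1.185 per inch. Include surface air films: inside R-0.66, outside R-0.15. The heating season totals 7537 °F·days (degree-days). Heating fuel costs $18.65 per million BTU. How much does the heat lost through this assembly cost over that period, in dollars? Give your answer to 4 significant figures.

0.8942 × 1.185 = 1.0596
R_total = 0.66 + 27.67 + 1.0596 + 0.15 = 29.54 ft²·°F·h/BTU
E = A × HDD × 24 / R = 1265 × 7537 × 24 / 29.54 = 7746300 BTU
Cost = 7746300/10⁶ × 18.65 = $144.47

144.5 dollars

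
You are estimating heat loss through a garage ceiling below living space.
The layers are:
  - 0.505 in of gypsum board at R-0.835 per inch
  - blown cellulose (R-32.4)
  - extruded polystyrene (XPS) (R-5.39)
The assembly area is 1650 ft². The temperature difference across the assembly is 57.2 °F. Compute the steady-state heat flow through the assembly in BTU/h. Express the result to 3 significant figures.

0.505 × 0.835 = 0.4217
R_total = 0.4217 + 32.4 + 5.39 = 38.21 ft²·°F·h/BTU
Q = A·ΔT/R = 1650 × 57.2 / 38.21 = 2470 BTU/h

2470 BTU/h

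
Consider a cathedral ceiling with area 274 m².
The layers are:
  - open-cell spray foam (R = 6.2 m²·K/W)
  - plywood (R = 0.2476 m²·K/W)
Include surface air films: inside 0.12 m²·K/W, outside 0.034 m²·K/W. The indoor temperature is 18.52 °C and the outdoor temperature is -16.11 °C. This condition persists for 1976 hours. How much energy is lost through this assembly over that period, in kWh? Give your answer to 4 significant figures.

2840 kWh

R_total = 0.12 + 6.2 + 0.2476 + 0.034 = 6.6016 m²·K/W
Q = 274 × (18.52 − (-16.11)) / 6.6016 = 1437.3 W
E = 1437.3 W × 1976 h / 1000 = 2840.1 kWh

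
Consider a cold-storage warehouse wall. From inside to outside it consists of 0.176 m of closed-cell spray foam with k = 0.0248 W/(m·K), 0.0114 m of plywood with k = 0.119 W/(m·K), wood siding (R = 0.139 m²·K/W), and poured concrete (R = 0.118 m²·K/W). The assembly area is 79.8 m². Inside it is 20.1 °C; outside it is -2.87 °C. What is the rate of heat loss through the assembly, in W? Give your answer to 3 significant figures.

246 W

0.176/0.0248 = 7.097
0.0114/0.119 = 0.0958
R_total = 7.097 + 0.0958 + 0.139 + 0.118 = 7.45 m²·K/W
Q = A·ΔT/R = 79.8 × (20.1 − (-2.87)) / 7.45 = 246.1 W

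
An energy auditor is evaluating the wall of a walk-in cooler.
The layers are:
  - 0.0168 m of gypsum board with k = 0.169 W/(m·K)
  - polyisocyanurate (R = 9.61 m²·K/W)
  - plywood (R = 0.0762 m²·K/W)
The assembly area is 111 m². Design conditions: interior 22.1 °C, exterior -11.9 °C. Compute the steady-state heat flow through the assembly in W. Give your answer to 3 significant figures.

386 W

0.0168/0.169 = 0.09941
R_total = 0.09941 + 9.61 + 0.0762 = 9.786 m²·K/W
Q = A·ΔT/R = 111 × (22.1 − (-11.9)) / 9.786 = 385.7 W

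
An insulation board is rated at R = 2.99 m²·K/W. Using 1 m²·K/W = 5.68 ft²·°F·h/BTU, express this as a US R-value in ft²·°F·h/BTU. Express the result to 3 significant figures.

17.0 ft²·°F·h/BTU

R_US = 2.99 × 5.68 = 16.98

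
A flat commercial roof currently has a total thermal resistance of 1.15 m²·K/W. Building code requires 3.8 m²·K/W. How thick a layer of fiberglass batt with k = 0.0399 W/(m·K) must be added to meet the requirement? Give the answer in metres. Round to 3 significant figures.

0.106 m

ΔR = 3.8 − 1.15 = 2.65 m²·K/W
L = ΔR × k = 2.65 × 0.0399 = 0.1057 m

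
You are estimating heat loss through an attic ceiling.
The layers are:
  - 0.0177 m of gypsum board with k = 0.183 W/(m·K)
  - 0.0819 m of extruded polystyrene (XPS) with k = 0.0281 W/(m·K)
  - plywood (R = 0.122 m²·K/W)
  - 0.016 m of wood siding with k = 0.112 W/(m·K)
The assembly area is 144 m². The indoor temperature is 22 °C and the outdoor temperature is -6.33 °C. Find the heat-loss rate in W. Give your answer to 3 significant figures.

0.0177/0.183 = 0.09672
0.0819/0.0281 = 2.915
0.016/0.112 = 0.1429
R_total = 0.09672 + 2.915 + 0.122 + 0.1429 = 3.276 m²·K/W
Q = A·ΔT/R = 144 × (22 − (-6.33)) / 3.276 = 1245 W

1250 W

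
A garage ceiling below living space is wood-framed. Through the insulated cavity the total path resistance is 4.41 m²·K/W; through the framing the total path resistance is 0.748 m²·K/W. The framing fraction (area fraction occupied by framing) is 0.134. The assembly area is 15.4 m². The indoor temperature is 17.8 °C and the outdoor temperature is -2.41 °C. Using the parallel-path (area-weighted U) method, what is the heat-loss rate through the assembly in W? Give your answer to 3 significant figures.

U_eff = 0.866/4.41 + 0.134/0.748 = 0.1964 + 0.1791 = 0.3755
R_eff = 1/U_eff = 2.663 m²·K/W
Q = 15.4 × (17.8 − (-2.41)) / 2.663 = 116.9 W

117 W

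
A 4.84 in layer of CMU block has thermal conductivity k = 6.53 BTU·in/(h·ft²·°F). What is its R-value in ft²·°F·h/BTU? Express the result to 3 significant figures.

R = L/k = 4.84/6.53 = 0.7412 ft²·°F·h/BTU

0.741 ft²·°F·h/BTU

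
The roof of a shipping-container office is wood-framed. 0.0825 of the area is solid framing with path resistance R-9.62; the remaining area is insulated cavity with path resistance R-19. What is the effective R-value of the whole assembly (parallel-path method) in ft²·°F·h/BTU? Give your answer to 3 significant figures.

17.6 ft²·°F·h/BTU

U_eff = 0.9175/19 + 0.0825/9.62 = 0.04829 + 0.008576 = 0.05687
R_eff = 1/U_eff = 17.59 ft²·°F·h/BTU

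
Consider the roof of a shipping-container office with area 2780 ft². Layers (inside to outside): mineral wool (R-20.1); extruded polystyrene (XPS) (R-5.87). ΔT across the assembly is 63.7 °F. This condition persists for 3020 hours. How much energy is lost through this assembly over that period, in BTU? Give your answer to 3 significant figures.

R_total = 20.1 + 5.87 = 25.97 ft²·°F·h/BTU
Q = 2780 × 63.7 / 25.97 = 6819 BTU/h
E = 6819 × 3020 = 20590000 BTU

20600000 BTU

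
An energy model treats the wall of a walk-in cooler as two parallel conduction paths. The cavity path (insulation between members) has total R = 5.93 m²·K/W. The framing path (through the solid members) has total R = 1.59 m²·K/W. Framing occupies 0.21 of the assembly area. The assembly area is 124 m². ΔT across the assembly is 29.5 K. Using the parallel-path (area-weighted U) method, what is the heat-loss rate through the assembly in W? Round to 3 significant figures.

U_eff = 0.79/5.93 + 0.21/1.59 = 0.1332 + 0.1321 = 0.2653
R_eff = 1/U_eff = 3.769 m²·K/W
Q = 124 × 29.5 / 3.769 = 970.5 W

970 W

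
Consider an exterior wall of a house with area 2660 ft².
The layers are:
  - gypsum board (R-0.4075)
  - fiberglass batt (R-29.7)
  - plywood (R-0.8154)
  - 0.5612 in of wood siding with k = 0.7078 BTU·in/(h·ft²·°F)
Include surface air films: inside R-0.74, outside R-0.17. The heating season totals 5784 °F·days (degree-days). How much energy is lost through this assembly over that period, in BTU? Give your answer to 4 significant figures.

0.5612/0.7078 = 0.79288
R_total = 0.74 + 0.4075 + 29.7 + 0.8154 + 0.79288 + 0.17 = 32.626 ft²·°F·h/BTU
E = A × HDD × 24 / R = 2660 × 5784 × 24 / 32.626 = 11318000 BTU

11320000 BTU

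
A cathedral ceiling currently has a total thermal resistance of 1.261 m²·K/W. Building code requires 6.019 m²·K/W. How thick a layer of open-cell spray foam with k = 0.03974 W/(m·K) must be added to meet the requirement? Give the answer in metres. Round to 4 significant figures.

ΔR = 6.019 − 1.261 = 4.758 m²·K/W
L = ΔR × k = 4.758 × 0.03974 = 0.18908 m

0.1891 m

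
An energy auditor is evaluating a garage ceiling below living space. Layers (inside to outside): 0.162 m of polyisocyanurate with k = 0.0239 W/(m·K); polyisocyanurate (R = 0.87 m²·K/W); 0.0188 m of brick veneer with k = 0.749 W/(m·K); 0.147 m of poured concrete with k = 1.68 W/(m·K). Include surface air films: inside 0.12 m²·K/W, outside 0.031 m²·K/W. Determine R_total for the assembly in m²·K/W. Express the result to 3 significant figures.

7.91 m²·K/W

0.162/0.0239 = 6.778
0.0188/0.749 = 0.0251
0.147/1.68 = 0.0875
R_total = 0.12 + 6.778 + 0.87 + 0.0251 + 0.0875 + 0.031 = 7.912 m²·K/W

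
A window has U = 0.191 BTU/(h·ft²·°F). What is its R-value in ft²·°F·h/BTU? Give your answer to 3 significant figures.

R = 1/U = 1/0.191 = 5.236

5.24 ft²·°F·h/BTU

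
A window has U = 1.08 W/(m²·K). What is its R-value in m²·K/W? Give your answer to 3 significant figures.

R = 1/U = 1/1.08 = 0.9259

0.926 m²·K/W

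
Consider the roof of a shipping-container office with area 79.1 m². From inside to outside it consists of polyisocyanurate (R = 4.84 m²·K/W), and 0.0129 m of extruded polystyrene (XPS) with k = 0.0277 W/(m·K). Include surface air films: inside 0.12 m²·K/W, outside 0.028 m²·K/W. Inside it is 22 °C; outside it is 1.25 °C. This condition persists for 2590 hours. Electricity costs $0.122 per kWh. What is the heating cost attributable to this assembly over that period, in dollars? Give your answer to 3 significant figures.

95.1 dollars

0.0129/0.0277 = 0.4657
R_total = 0.12 + 4.84 + 0.4657 + 0.028 = 5.454 m²·K/W
Q = 79.1 × (22 − 1.25) / 5.454 = 301 W
E = 301 W × 2590 h / 1000 = 779.5 kWh
Cost = 779.5 × 0.122 = $95.1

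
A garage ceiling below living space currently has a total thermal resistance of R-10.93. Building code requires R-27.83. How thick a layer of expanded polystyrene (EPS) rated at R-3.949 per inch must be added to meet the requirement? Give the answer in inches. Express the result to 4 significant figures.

ΔR = 27.83 − 10.93 = 16.9 ft²·°F·h/BTU
L = ΔR / (R/in) = 16.9/3.949 = 4.2796 in

4.280 in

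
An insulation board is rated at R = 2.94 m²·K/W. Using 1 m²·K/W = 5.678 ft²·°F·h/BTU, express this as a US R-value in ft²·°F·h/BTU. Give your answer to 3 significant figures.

16.7 ft²·°F·h/BTU

R_US = 2.94 × 5.678 = 16.69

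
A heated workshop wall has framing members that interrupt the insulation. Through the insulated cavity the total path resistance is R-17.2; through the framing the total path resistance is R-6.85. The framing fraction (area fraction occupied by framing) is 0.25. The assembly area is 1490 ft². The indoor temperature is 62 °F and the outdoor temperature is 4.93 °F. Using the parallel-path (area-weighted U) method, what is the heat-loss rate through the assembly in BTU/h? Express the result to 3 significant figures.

6810 BTU/h

U_eff = 0.75/17.2 + 0.25/6.85 = 0.0436 + 0.0365 = 0.0801
R_eff = 1/U_eff = 12.48 ft²·°F·h/BTU
Q = 1490 × (62 − 4.93) / 12.48 = 6811 BTU/h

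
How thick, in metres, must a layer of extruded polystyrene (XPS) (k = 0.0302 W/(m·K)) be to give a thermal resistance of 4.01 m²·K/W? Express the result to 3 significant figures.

L = R·k = 4.01 × 0.0302 = 0.1211 m

0.121 m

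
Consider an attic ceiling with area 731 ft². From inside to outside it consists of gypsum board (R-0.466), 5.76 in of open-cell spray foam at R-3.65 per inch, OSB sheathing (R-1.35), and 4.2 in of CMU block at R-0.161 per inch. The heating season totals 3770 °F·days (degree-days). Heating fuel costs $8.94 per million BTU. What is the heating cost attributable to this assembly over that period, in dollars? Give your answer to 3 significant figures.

5.76 × 3.65 = 21.02
4.2 × 0.161 = 0.6762
R_total = 0.466 + 21.02 + 1.35 + 0.6762 = 23.52 ft²·°F·h/BTU
E = A × HDD × 24 / R = 731 × 3770 × 24 / 23.52 = 2813000 BTU
Cost = 2813000/10⁶ × 8.94 = $25.14

25.1 dollars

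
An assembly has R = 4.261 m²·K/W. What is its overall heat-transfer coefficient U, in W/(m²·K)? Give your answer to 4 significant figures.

0.2347 W/(m²·K)

U = 1/R = 1/4.261 = 0.23469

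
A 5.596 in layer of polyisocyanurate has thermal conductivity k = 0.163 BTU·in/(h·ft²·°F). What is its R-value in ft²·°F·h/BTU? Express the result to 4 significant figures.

R = L/k = 5.596/0.163 = 34.331 ft²·°F·h/BTU

34.33 ft²·°F·h/BTU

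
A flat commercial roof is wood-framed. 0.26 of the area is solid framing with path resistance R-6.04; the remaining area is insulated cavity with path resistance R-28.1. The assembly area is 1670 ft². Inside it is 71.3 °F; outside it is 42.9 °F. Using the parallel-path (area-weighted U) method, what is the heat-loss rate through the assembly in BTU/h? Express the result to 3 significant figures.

3290 BTU/h

U_eff = 0.74/28.1 + 0.26/6.04 = 0.02633 + 0.04305 = 0.06938
R_eff = 1/U_eff = 14.41 ft²·°F·h/BTU
Q = 1670 × (71.3 − 42.9) / 14.41 = 3291 BTU/h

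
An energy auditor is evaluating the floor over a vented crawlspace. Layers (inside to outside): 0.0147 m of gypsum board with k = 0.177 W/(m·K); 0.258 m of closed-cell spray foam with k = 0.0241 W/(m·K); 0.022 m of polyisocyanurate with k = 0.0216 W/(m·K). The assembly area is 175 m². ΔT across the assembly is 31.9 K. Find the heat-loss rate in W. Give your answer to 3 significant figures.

473 W

0.0147/0.177 = 0.08305
0.258/0.0241 = 10.71
0.022/0.0216 = 1.019
R_total = 0.08305 + 10.71 + 1.019 = 11.81 m²·K/W
Q = A·ΔT/R = 175 × 31.9 / 11.81 = 472.8 W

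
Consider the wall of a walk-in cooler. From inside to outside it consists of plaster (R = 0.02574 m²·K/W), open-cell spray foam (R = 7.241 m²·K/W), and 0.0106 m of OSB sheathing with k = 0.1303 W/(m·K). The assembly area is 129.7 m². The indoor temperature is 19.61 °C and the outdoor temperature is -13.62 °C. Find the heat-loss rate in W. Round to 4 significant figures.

0.0106/0.1303 = 0.081351
R_total = 0.02574 + 7.241 + 0.081351 = 7.3481 m²·K/W
Q = A·ΔT/R = 129.7 × (19.61 − (-13.62)) / 7.3481 = 586.54 W

586.5 W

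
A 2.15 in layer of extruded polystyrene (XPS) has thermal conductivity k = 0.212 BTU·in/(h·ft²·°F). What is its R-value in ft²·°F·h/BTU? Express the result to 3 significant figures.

10.1 ft²·°F·h/BTU

R = L/k = 2.15/0.212 = 10.14 ft²·°F·h/BTU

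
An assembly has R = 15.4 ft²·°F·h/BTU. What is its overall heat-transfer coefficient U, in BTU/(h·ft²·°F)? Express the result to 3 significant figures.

0.0649 BTU/(h·ft²·°F)

U = 1/R = 1/15.4 = 0.06494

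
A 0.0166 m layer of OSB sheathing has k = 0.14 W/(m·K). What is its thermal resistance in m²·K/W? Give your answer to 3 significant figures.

R = L/k = 0.0166/0.14 = 0.1186 m²·K/W

0.119 m²·K/W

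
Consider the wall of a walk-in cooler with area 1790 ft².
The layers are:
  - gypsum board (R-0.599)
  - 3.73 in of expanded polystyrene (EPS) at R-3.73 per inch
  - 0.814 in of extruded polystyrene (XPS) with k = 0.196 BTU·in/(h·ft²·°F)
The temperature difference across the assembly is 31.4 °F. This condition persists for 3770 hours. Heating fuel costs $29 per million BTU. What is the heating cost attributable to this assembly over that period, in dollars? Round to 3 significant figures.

3.73 × 3.73 = 13.91
0.814/0.196 = 4.153
R_total = 0.599 + 13.91 + 4.153 = 18.66 ft²·°F·h/BTU
Q = 1790 × 31.4 / 18.66 = 3011 BTU/h
E = 3011 × 3770 = 11350000 BTU
Cost = 11350000/10⁶ × 29 = $329.2

329 dollars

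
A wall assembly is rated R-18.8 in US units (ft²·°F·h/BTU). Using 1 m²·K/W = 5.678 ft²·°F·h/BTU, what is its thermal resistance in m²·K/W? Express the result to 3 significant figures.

3.31 m²·K/W

R_SI = 18.8/5.678 = 3.311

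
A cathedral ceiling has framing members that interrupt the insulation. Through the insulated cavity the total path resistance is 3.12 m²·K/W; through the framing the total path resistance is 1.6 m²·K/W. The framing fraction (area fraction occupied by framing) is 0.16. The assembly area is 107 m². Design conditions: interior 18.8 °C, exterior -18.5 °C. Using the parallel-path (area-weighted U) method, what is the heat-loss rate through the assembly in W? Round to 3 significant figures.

1470 W

U_eff = 0.84/3.12 + 0.16/1.6 = 0.2692 + 0.1 = 0.3692
R_eff = 1/U_eff = 2.708 m²·K/W
Q = 107 × (18.8 − (-18.5)) / 2.708 = 1474 W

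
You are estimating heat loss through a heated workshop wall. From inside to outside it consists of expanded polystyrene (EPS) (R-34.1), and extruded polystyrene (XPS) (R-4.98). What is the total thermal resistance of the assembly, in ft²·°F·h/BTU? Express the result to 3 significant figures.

39.1 ft²·°F·h/BTU

R_total = 34.1 + 4.98 = 39.08 ft²·°F·h/BTU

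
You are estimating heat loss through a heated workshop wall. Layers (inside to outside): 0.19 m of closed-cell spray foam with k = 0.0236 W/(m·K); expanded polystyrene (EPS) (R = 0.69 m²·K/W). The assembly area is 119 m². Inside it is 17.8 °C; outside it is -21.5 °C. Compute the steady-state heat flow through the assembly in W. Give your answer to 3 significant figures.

0.19/0.0236 = 8.051
R_total = 8.051 + 0.69 = 8.741 m²·K/W
Q = A·ΔT/R = 119 × (17.8 − (-21.5)) / 8.741 = 535 W

535 W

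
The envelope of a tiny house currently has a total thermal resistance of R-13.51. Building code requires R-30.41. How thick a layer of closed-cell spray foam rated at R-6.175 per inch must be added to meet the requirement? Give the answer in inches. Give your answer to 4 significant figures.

2.737 in

ΔR = 30.41 − 13.51 = 16.9 ft²·°F·h/BTU
L = ΔR / (R/in) = 16.9/6.175 = 2.7368 in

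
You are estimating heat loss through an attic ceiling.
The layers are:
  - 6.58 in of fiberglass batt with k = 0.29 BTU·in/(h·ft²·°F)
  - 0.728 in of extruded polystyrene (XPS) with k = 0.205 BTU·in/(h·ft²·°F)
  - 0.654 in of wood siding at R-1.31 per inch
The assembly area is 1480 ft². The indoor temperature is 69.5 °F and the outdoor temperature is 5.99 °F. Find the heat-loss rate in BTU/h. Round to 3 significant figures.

3470 BTU/h

6.58/0.29 = 22.69
0.728/0.205 = 3.551
0.654 × 1.31 = 0.8567
R_total = 22.69 + 3.551 + 0.8567 = 27.1 ft²·°F·h/BTU
Q = A·ΔT/R = 1480 × (69.5 − 5.99) / 27.1 = 3469 BTU/h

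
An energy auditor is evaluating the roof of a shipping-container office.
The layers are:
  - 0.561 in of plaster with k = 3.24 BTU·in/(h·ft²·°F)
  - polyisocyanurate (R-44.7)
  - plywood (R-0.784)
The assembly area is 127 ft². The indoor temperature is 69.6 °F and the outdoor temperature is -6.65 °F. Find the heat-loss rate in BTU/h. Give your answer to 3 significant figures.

0.561/3.24 = 0.1731
R_total = 0.1731 + 44.7 + 0.784 = 45.66 ft²·°F·h/BTU
Q = A·ΔT/R = 127 × (69.6 − (-6.65)) / 45.66 = 212.1 BTU/h

212 BTU/h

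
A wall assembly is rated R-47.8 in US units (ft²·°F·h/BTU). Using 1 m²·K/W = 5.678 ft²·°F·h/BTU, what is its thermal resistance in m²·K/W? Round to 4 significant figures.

R_SI = 47.8/5.678 = 8.4185

8.418 m²·K/W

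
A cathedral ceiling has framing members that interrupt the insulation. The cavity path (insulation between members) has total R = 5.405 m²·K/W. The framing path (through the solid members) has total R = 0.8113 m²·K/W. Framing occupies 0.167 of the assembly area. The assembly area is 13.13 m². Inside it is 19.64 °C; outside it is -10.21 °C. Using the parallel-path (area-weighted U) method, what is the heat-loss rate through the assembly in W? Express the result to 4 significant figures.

U_eff = 0.833/5.405 + 0.167/0.8113 = 0.15412 + 0.20584 = 0.35996
R_eff = 1/U_eff = 2.7781 m²·K/W
Q = 13.13 × (19.64 − (-10.21)) / 2.7781 = 141.08 W

141.1 W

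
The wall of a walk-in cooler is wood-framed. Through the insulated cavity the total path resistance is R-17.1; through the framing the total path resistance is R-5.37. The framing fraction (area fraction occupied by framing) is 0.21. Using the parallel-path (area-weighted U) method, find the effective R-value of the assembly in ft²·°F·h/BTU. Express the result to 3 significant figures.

11.7 ft²·°F·h/BTU

U_eff = 0.79/17.1 + 0.21/5.37 = 0.0462 + 0.03911 = 0.0853
R_eff = 1/U_eff = 11.72 ft²·°F·h/BTU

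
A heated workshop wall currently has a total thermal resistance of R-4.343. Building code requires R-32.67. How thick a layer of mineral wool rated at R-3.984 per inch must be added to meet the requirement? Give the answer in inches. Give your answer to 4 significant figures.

ΔR = 32.67 − 4.343 = 28.327 ft²·°F·h/BTU
L = ΔR / (R/in) = 28.327/3.984 = 7.1102 in

7.110 in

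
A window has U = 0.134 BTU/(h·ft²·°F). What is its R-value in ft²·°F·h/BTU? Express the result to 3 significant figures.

R = 1/U = 1/0.134 = 7.463

7.46 ft²·°F·h/BTU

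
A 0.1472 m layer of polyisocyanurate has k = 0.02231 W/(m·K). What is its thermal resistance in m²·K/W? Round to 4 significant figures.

R = L/k = 0.1472/0.02231 = 6.5979 m²·K/W

6.598 m²·K/W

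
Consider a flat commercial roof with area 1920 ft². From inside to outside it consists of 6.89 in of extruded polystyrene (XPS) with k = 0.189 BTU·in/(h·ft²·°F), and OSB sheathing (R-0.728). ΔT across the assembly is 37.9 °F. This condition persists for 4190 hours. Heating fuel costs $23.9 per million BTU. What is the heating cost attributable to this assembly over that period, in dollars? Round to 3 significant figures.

6.89/0.189 = 36.46
R_total = 36.46 + 0.728 = 37.18 ft²·°F·h/BTU
Q = 1920 × 37.9 / 37.18 = 1957 BTU/h
E = 1957 × 4190 = 8200000 BTU
Cost = 8200000/10⁶ × 23.9 = $196

196 dollars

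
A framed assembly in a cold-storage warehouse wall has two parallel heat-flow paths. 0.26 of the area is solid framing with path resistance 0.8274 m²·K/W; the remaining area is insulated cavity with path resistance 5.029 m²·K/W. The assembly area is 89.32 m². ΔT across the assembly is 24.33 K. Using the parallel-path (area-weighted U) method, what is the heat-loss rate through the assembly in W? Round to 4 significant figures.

U_eff = 0.74/5.029 + 0.26/0.8274 = 0.14715 + 0.31424 = 0.46138
R_eff = 1/U_eff = 2.1674 m²·K/W
Q = 89.32 × 24.33 / 2.1674 = 1002.7 W

1003 W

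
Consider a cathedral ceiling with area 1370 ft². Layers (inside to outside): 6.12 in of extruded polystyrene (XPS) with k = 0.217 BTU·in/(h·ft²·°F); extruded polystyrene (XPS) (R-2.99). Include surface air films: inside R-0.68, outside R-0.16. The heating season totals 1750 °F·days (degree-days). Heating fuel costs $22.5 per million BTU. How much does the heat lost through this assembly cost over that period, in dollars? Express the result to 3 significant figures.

40.4 dollars

6.12/0.217 = 28.2
R_total = 0.68 + 28.2 + 2.99 + 0.16 = 32.03 ft²·°F·h/BTU
E = A × HDD × 24 / R = 1370 × 1750 × 24 / 32.03 = 1796000 BTU
Cost = 1796000/10⁶ × 22.5 = $40.42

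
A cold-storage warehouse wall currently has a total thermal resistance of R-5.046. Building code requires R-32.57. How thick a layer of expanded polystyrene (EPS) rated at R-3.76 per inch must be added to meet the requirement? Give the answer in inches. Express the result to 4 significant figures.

ΔR = 32.57 − 5.046 = 27.524 ft²·°F·h/BTU
L = ΔR / (R/in) = 27.524/3.76 = 7.3202 in

7.320 in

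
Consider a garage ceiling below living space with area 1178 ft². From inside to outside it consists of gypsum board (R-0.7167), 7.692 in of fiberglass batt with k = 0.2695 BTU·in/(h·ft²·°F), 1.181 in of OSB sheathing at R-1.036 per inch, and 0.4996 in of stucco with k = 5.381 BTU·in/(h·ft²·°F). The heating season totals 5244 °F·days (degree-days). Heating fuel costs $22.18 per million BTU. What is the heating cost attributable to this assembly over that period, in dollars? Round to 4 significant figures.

7.692/0.2695 = 28.542
1.181 × 1.036 = 1.2235
0.4996/5.381 = 0.092845
R_total = 0.7167 + 28.542 + 1.2235 + 0.092845 = 30.575 ft²·°F·h/BTU
E = A × HDD × 24 / R = 1178 × 5244 × 24 / 30.575 = 4849000 BTU
Cost = 4849000/10⁶ × 22.18 = $107.55

107.6 dollars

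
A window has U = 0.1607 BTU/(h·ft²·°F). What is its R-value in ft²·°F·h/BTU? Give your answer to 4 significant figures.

R = 1/U = 1/0.1607 = 6.2228

6.223 ft²·°F·h/BTU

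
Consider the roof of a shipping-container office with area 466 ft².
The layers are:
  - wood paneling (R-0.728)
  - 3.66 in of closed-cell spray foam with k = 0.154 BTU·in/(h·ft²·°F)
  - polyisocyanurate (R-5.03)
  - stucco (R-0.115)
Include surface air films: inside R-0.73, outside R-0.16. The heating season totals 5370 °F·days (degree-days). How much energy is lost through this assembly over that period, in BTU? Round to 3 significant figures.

1970000 BTU

3.66/0.154 = 23.77
R_total = 0.73 + 0.728 + 23.77 + 5.03 + 0.115 + 0.16 = 30.53 ft²·°F·h/BTU
E = A × HDD × 24 / R = 466 × 5370 × 24 / 30.53 = 1967000 BTU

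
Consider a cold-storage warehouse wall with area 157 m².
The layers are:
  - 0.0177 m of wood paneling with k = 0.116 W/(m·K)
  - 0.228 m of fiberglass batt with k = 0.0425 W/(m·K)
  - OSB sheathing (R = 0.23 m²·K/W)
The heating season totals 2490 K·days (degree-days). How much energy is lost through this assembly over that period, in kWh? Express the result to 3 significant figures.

0.0177/0.116 = 0.1526
0.228/0.0425 = 5.365
R_total = 0.1526 + 5.365 + 0.23 = 5.747 m²·K/W
E = A × HDD × 24 / R / 1000 = 157 × 2490 × 24 / 5.747 / 1000 = 1632 kWh

1630 kWh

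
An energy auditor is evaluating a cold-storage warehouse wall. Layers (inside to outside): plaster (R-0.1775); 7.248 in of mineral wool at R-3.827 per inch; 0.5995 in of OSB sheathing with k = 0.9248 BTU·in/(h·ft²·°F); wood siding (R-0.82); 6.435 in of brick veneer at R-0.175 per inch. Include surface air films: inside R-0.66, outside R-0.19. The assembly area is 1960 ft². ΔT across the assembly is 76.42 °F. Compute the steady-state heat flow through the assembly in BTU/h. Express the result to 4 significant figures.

7.248 × 3.827 = 27.738
0.5995/0.9248 = 0.64825
6.435 × 0.175 = 1.1261
R_total = 0.66 + 0.1775 + 27.738 + 0.64825 + 0.82 + 1.1261 + 0.19 = 31.36 ft²·°F·h/BTU
Q = A·ΔT/R = 1960 × 76.42 / 31.36 = 4776.3 BTU/h

4776 BTU/h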